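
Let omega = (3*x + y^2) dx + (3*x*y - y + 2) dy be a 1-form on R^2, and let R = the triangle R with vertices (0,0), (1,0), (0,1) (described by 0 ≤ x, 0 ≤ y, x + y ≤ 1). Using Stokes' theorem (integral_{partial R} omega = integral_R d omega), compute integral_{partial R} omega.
integral_(partial R) omega = 1/6

Stokes: integral_partial_R omega = integral_R d omega with d omega = (∂Q/∂x - ∂P/∂y) dx ∧ dy.
  ∂Q/∂x = 3*y
  ∂P/∂y = 2*y
  integrand = ∂Q/∂x - ∂P/∂y = y.
Integrating over R: integral_0^1 integral_0^{1-x} (y) dy dx = 1/6.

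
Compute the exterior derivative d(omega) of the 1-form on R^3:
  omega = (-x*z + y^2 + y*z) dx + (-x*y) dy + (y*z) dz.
d(omega) = (-3*y - z) dx ∧ dy + (x - y) dx ∧ dz + (z) dy ∧ dz

For a 1-form omega = sum_i f_i dx_i, the exterior derivative is
  d(omega) = sum_{i < j} (∂f_j/∂x_i - ∂f_i/∂x_j) dx_i ∧ dx_j.
  coefficient of dx ∧ dy: ∂f_2/∂x - ∂f_1/∂y = ∂(-x*y)/∂x - ∂(-x*z + y^2 + y*z)/∂y = -3*y - z
  coefficient of dx ∧ dz: ∂f_3/∂x - ∂f_1/∂z = ∂(y*z)/∂x - ∂(-x*z + y^2 + y*z)/∂z = x - y
  coefficient of dy ∧ dz: ∂f_3/∂y - ∂f_2/∂z = ∂(y*z)/∂y - ∂(-x*y)/∂z = z
Assembling: d(omega) = (-3*y - z) dx ∧ dy + (x - y) dx ∧ dz + (z) dy ∧ dz.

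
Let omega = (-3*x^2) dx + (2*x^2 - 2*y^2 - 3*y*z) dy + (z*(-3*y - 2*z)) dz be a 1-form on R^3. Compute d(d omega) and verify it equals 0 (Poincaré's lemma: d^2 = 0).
d(d omega) = 0

Step 1: d omega = sum_{i<j} (∂f_j/∂x_i - ∂f_i/∂x_j) dx_i ∧ dx_j:
  coeff of dx ∧ dy: 4*x
  coeff of dx ∧ dz: 0
  coeff of dy ∧ dz: 3*y - 3*z
Step 2: Apply d again to each 2-form coefficient. The only possible 3-form in R^3 is dx ∧ dy ∧ dz, with coefficient
  ∂(coeff of dy∧dz)/∂x - ∂(coeff of dx∧dz)/∂y + ∂(coeff of dx∧dy)/∂z
  = ∂/∂x (3*y - 3*z) - ∂/∂y (0) + ∂/∂z (4*x).
Each of these terms simplifies to sums of mixed partials that cancel in pairs. The result is 0 (by equality of mixed partials for smooth functions — Schwarz / Clairaut).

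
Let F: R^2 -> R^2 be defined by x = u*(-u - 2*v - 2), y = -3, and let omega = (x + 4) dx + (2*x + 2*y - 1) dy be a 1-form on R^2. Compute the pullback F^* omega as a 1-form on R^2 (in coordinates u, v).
F^* omega = (2*u^3 + 6*u^2*v + 6*u^2 + 4*u*v^2 + 8*u*v - 4*u - 8*v - 8) du + (2*u*(u^2 + 2*u*v + 2*u - 4)) dv

Using F^*(f dg) = (f ∘ F) d(g ∘ F), substitute each coordinate x_i by F_i(u, v) in f_i, and replace dx_i by d F_i = (∂F_i/∂u) du + (∂F_i/∂v) dv.
  For the x component: f_1(F) = -u^2 - 2*u*v - 2*u + 4; d F_1 = (-2*u - 2*v - 2) du + (-2*u) dv
  For the y component: f_2(F) = -2*u^2 - 4*u*v - 4*u - 7; d F_2 = (0) du + (0) dv
Combining and collecting du, dv coefficients:
  coeff of du: 2*u^3 + 6*u^2*v + 6*u^2 + 4*u*v^2 + 8*u*v - 4*u - 8*v - 8
  coeff of dv: 2*u*(u^2 + 2*u*v + 2*u - 4)
F^* omega = (2*u^3 + 6*u^2*v + 6*u^2 + 4*u*v^2 + 8*u*v - 4*u - 8*v - 8) du + (2*u*(u^2 + 2*u*v + 2*u - 4)) dv.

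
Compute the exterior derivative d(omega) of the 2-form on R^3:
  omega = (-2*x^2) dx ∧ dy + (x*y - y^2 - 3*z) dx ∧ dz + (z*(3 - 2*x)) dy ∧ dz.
d(omega) = (-x + 2*y - 2*z) dx ∧ dy ∧ dz

For a 2-form omega = sum_{i<j} g_{ij} dx_i ∧ dx_j, the exterior derivative is
  d(omega) = sum_{i<j} d(g_{ij}) ∧ dx_i ∧ dx_j = sum_{i<j, k} (∂g_{ij}/∂x_k) dx_k ∧ dx_i ∧ dx_j.
Expand each term, using dx_k ∧ dx_i ∧ dx_j = sgn(permutation) dx_{(a)} ∧ dx_{(b)} ∧ dx_{(c)} with (a < b < c) sorted:
  d(x*y - y^2 - 3*z) includes (∂/∂y)(x*y - y^2 - 3*z) dy = (x - 2*y) dy, which multiplied by dx ∧ dz gives (-x + 2*y) dx ∧ dy ∧ dz
  d(z*(3 - 2*x)) includes (∂/∂x)(z*(3 - 2*x)) dx = (-2*z) dx, which multiplied by dy ∧ dz gives (-2*z) dx ∧ dy ∧ dz
Collecting like 3-forms: d(omega) = (-x + 2*y - 2*z) dx ∧ dy ∧ dz.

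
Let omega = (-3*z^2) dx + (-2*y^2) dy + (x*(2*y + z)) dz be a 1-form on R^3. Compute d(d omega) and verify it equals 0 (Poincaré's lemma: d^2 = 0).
d(d omega) = 0

Step 1: d omega = sum_{i<j} (∂f_j/∂x_i - ∂f_i/∂x_j) dx_i ∧ dx_j:
  coeff of dx ∧ dy: 0
  coeff of dx ∧ dz: 2*y + 7*z
  coeff of dy ∧ dz: 2*x
Step 2: Apply d again to each 2-form coefficient. The only possible 3-form in R^3 is dx ∧ dy ∧ dz, with coefficient
  ∂(coeff of dy∧dz)/∂x - ∂(coeff of dx∧dz)/∂y + ∂(coeff of dx∧dy)/∂z
  = ∂/∂x (2*x) - ∂/∂y (2*y + 7*z) + ∂/∂z (0).
Each of these terms simplifies to sums of mixed partials that cancel in pairs. The result is 0 (by equality of mixed partials for smooth functions — Schwarz / Clairaut).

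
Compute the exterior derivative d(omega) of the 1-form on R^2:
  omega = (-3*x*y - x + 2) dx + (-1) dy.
d(omega) = (3*x) dx ∧ dy

For a 1-form omega = sum_i f_i dx_i, the exterior derivative is
  d(omega) = sum_{i < j} (∂f_j/∂x_i - ∂f_i/∂x_j) dx_i ∧ dx_j.
  coefficient of dx ∧ dy: ∂f_2/∂x - ∂f_1/∂y = ∂(-1)/∂x - ∂(-3*x*y - x + 2)/∂y = 3*x
Assembling: d(omega) = (3*x) dx ∧ dy.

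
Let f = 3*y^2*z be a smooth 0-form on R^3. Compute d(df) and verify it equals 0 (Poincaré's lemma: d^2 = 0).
d(df) = 0

Step 1: df = sum_i (∂f/∂x_i) dx_i = (0) dx + (6*y*z) dy + (3*y^2) dz.
Step 2: Apply d again. Using the 1-form formula, the coefficient of dx ∧ dy in d(df) is ∂^2 f/∂x ∂y - ∂^2 f/∂y ∂x = (0) - (0) = 0 (equality of mixed partials for smooth f).
Similarly for dx ∧ dz and dy ∧ dz — all coefficients vanish. So d(df) = 0.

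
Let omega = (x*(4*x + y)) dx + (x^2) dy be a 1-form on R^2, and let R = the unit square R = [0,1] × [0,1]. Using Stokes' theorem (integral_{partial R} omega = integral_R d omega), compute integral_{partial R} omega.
integral_(partial R) omega = 1/2

Stokes: integral_partial_R omega = integral_R d omega with d omega = (∂Q/∂x - ∂P/∂y) dx ∧ dy.
  ∂Q/∂x = 2*x
  ∂P/∂y = x
  integrand = ∂Q/∂x - ∂P/∂y = x.
Integrating over R: integral_0^1 integral_0^1 (x) dx dy = 1/2.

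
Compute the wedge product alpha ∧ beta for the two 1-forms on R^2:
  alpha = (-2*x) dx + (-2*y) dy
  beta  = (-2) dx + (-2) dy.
alpha ∧ beta = (4*x - 4*y) dx ∧ dy

Distribute the wedge, using dx_i ∧ dx_j = -dx_j ∧ dx_i and dx_i ∧ dx_i = 0. For each pair (i, j) with i < j, the coefficient of dx_i ∧ dx_j in alpha ∧ beta is (alpha_i * beta_j - alpha_j * beta_i). Collecting: alpha ∧ beta = (4*x - 4*y) dx ∧ dy.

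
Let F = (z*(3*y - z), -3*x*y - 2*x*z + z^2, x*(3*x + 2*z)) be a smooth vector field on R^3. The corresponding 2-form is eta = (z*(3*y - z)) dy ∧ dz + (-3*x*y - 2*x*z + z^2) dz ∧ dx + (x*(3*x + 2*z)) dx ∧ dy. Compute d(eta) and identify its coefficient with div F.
d(eta) = (-x) dx ∧ dy ∧ dz; div F = -x

For a 2-form in R^3 of the form above, applying d gives a 3-form with coefficient ∂P/∂x + ∂Q/∂y + ∂R/∂z:
  ∂P/∂x = 0
  ∂Q/∂y = -3*x
  ∂R/∂z = 2*x
Sum = -x, which is exactly div F.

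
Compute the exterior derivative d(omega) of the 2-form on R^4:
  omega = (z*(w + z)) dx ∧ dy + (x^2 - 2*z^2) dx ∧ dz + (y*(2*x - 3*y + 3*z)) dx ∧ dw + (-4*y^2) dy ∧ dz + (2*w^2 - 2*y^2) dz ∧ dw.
d(omega) = (w + 2*z) dx ∧ dy ∧ dz + (-2*x + 6*y - 2*z) dx ∧ dy ∧ dw + (-3*y) dx ∧ dz ∧ dw + (-4*y) dy ∧ dz ∧ dw

For a 2-form omega = sum_{i<j} g_{ij} dx_i ∧ dx_j, the exterior derivative is
  d(omega) = sum_{i<j} d(g_{ij}) ∧ dx_i ∧ dx_j = sum_{i<j, k} (∂g_{ij}/∂x_k) dx_k ∧ dx_i ∧ dx_j.
Expand each term, using dx_k ∧ dx_i ∧ dx_j = sgn(permutation) dx_{(a)} ∧ dx_{(b)} ∧ dx_{(c)} with (a < b < c) sorted:
  d(z*(w + z)) includes (∂/∂z)(z*(w + z)) dz = (w + 2*z) dz, which multiplied by dx ∧ dy gives (w + 2*z) dx ∧ dy ∧ dz
  d(z*(w + z)) includes (∂/∂w)(z*(w + z)) dw = (z) dw, which multiplied by dx ∧ dy gives (z) dx ∧ dy ∧ dw
  d(y*(2*x - 3*y + 3*z)) includes (∂/∂y)(y*(2*x - 3*y + 3*z)) dy = (2*x - 6*y + 3*z) dy, which multiplied by dx ∧ dw gives (-2*x + 6*y - 3*z) dx ∧ dy ∧ dw
  d(y*(2*x - 3*y + 3*z)) includes (∂/∂z)(y*(2*x - 3*y + 3*z)) dz = (3*y) dz, which multiplied by dx ∧ dw gives (-3*y) dx ∧ dz ∧ dw
  d(2*w^2 - 2*y^2) includes (∂/∂y)(2*w^2 - 2*y^2) dy = (-4*y) dy, which multiplied by dz ∧ dw gives (-4*y) dy ∧ dz ∧ dw
Collecting like 3-forms: d(omega) = (w + 2*z) dx ∧ dy ∧ dz + (-2*x + 6*y - 2*z) dx ∧ dy ∧ dw + (-3*y) dx ∧ dz ∧ dw + (-4*y) dy ∧ dz ∧ dw.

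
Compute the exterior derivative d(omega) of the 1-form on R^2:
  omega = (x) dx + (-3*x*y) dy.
d(omega) = (-3*y) dx ∧ dy

For a 1-form omega = sum_i f_i dx_i, the exterior derivative is
  d(omega) = sum_{i < j} (∂f_j/∂x_i - ∂f_i/∂x_j) dx_i ∧ dx_j.
  coefficient of dx ∧ dy: ∂f_2/∂x - ∂f_1/∂y = ∂(-3*x*y)/∂x - ∂(x)/∂y = -3*y
Assembling: d(omega) = (-3*y) dx ∧ dy.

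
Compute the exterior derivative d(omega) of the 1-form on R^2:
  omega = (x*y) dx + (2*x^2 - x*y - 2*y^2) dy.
d(omega) = (3*x - y) dx ∧ dy

For a 1-form omega = sum_i f_i dx_i, the exterior derivative is
  d(omega) = sum_{i < j} (∂f_j/∂x_i - ∂f_i/∂x_j) dx_i ∧ dx_j.
  coefficient of dx ∧ dy: ∂f_2/∂x - ∂f_1/∂y = ∂(2*x^2 - x*y - 2*y^2)/∂x - ∂(x*y)/∂y = 3*x - y
Assembling: d(omega) = (3*x - y) dx ∧ dy.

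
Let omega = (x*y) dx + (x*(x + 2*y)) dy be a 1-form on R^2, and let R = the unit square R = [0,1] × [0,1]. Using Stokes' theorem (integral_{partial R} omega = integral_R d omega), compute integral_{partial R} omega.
integral_(partial R) omega = 3/2

Stokes: integral_partial_R omega = integral_R d omega with d omega = (∂Q/∂x - ∂P/∂y) dx ∧ dy.
  ∂Q/∂x = 2*x + 2*y
  ∂P/∂y = x
  integrand = ∂Q/∂x - ∂P/∂y = x + 2*y.
Integrating over R: integral_0^1 integral_0^1 (x + 2*y) dx dy = 3/2.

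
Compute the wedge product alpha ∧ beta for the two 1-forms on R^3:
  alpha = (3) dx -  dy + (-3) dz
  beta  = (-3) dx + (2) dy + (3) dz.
alpha ∧ beta = (3) dx ∧ dy + (3) dy ∧ dz

Distribute the wedge, using dx_i ∧ dx_j = -dx_j ∧ dx_i and dx_i ∧ dx_i = 0. For each pair (i, j) with i < j, the coefficient of dx_i ∧ dx_j in alpha ∧ beta is (alpha_i * beta_j - alpha_j * beta_i). Collecting: alpha ∧ beta = (3) dx ∧ dy + (3) dy ∧ dz.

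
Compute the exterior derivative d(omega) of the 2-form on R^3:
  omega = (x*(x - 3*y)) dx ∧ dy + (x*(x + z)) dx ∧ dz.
d(omega) = 0

For a 2-form omega = sum_{i<j} g_{ij} dx_i ∧ dx_j, the exterior derivative is
  d(omega) = sum_{i<j} d(g_{ij}) ∧ dx_i ∧ dx_j = sum_{i<j, k} (∂g_{ij}/∂x_k) dx_k ∧ dx_i ∧ dx_j.
Expand each term, using dx_k ∧ dx_i ∧ dx_j = sgn(permutation) dx_{(a)} ∧ dx_{(b)} ∧ dx_{(c)} with (a < b < c) sorted:

Collecting like 3-forms: d(omega) = 0.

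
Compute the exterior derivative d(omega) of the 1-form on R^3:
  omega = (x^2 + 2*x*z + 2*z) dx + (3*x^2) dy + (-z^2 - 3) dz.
d(omega) = (6*x) dx ∧ dy + (-2*x - 2) dx ∧ dz

For a 1-form omega = sum_i f_i dx_i, the exterior derivative is
  d(omega) = sum_{i < j} (∂f_j/∂x_i - ∂f_i/∂x_j) dx_i ∧ dx_j.
  coefficient of dx ∧ dy: ∂f_2/∂x - ∂f_1/∂y = ∂(3*x^2)/∂x - ∂(x^2 + 2*x*z + 2*z)/∂y = 6*x
  coefficient of dx ∧ dz: ∂f_3/∂x - ∂f_1/∂z = ∂(-z^2 - 3)/∂x - ∂(x^2 + 2*x*z + 2*z)/∂z = -2*x - 2
Assembling: d(omega) = (6*x) dx ∧ dy + (-2*x - 2) dx ∧ dz.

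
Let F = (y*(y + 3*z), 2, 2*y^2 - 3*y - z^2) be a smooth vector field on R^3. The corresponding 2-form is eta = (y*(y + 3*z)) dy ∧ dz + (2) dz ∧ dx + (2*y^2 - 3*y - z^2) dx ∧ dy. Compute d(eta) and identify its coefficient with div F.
d(eta) = (-2*z) dx ∧ dy ∧ dz; div F = -2*z

For a 2-form in R^3 of the form above, applying d gives a 3-form with coefficient ∂P/∂x + ∂Q/∂y + ∂R/∂z:
  ∂P/∂x = 0
  ∂Q/∂y = 0
  ∂R/∂z = -2*z
Sum = -2*z, which is exactly div F.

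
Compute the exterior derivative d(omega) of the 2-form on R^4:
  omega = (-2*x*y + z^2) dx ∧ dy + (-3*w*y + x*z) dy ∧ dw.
d(omega) = (2*z) dx ∧ dy ∧ dz + (z) dx ∧ dy ∧ dw + (-x) dy ∧ dz ∧ dw

For a 2-form omega = sum_{i<j} g_{ij} dx_i ∧ dx_j, the exterior derivative is
  d(omega) = sum_{i<j} d(g_{ij}) ∧ dx_i ∧ dx_j = sum_{i<j, k} (∂g_{ij}/∂x_k) dx_k ∧ dx_i ∧ dx_j.
Expand each term, using dx_k ∧ dx_i ∧ dx_j = sgn(permutation) dx_{(a)} ∧ dx_{(b)} ∧ dx_{(c)} with (a < b < c) sorted:
  d(-2*x*y + z^2) includes (∂/∂z)(-2*x*y + z^2) dz = (2*z) dz, which multiplied by dx ∧ dy gives (2*z) dx ∧ dy ∧ dz
  d(-3*w*y + x*z) includes (∂/∂x)(-3*w*y + x*z) dx = (z) dx, which multiplied by dy ∧ dw gives (z) dx ∧ dy ∧ dw
  d(-3*w*y + x*z) includes (∂/∂z)(-3*w*y + x*z) dz = (x) dz, which multiplied by dy ∧ dw gives (-x) dy ∧ dz ∧ dw
Collecting like 3-forms: d(omega) = (2*z) dx ∧ dy ∧ dz + (z) dx ∧ dy ∧ dw + (-x) dy ∧ dz ∧ dw.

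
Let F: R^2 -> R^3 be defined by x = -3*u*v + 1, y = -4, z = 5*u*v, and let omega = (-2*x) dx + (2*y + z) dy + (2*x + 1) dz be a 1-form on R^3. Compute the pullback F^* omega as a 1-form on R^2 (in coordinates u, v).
F^* omega = (3*v*(-16*u*v + 7)) du + (3*u*(-16*u*v + 7)) dv

Using F^*(f dg) = (f ∘ F) d(g ∘ F), substitute each coordinate x_i by F_i(u, v) in f_i, and replace dx_i by d F_i = (∂F_i/∂u) du + (∂F_i/∂v) dv.
  For the x component: f_1(F) = 6*u*v - 2; d F_1 = (-3*v) du + (-3*u) dv
  For the y component: f_2(F) = 5*u*v - 8; d F_2 = (0) du + (0) dv
  For the z component: f_3(F) = -6*u*v + 3; d F_3 = (5*v) du + (5*u) dv
Combining and collecting du, dv coefficients:
  coeff of du: 3*v*(-16*u*v + 7)
  coeff of dv: 3*u*(-16*u*v + 7)
F^* omega = (3*v*(-16*u*v + 7)) du + (3*u*(-16*u*v + 7)) dv.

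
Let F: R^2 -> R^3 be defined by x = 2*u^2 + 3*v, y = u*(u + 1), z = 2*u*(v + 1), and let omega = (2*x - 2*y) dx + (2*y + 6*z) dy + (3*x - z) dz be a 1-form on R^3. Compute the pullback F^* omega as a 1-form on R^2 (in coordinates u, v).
F^* omega = (12*u^3 + 36*u^2*v + 34*u^2 - 4*u*v^2 + 28*u*v + 10*u + 18*v^2 + 18*v) du + (12*u^3 - 4*u^2*v + 2*u^2 + 18*u*v - 6*u + 18*v) dv

Using F^*(f dg) = (f ∘ F) d(g ∘ F), substitute each coordinate x_i by F_i(u, v) in f_i, and replace dx_i by d F_i = (∂F_i/∂u) du + (∂F_i/∂v) dv.
  For the x component: f_1(F) = 2*u^2 - 2*u + 6*v; d F_1 = (4*u) du + (3) dv
  For the y component: f_2(F) = 2*u*(u + 6*v + 7); d F_2 = (2*u + 1) du + (0) dv
  For the z component: f_3(F) = 6*u^2 - 2*u*v - 2*u + 9*v; d F_3 = (2*v + 2) du + (2*u) dv
Combining and collecting du, dv coefficients:
  coeff of du: 12*u^3 + 36*u^2*v + 34*u^2 - 4*u*v^2 + 28*u*v + 10*u + 18*v^2 + 18*v
  coeff of dv: 12*u^3 - 4*u^2*v + 2*u^2 + 18*u*v - 6*u + 18*v
F^* omega = (12*u^3 + 36*u^2*v + 34*u^2 - 4*u*v^2 + 28*u*v + 10*u + 18*v^2 + 18*v) du + (12*u^3 - 4*u^2*v + 2*u^2 + 18*u*v - 6*u + 18*v) dv.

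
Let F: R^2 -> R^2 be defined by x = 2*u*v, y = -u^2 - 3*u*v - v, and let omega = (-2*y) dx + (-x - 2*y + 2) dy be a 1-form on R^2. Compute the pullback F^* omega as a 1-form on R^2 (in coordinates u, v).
F^* omega = (-4*u^3 - 10*u^2*v - 4*u*v - 4*u - 2*v^2 - 6*v) du + (-2*u^3 - 2*u^2 - 6*u*v - 6*u - 2*v - 2) dv

Using F^*(f dg) = (f ∘ F) d(g ∘ F), substitute each coordinate x_i by F_i(u, v) in f_i, and replace dx_i by d F_i = (∂F_i/∂u) du + (∂F_i/∂v) dv.
  For the x component: f_1(F) = 2*u^2 + 6*u*v + 2*v; d F_1 = (2*v) du + (2*u) dv
  For the y component: f_2(F) = 2*u^2 + 4*u*v + 2*v + 2; d F_2 = (-2*u - 3*v) du + (-3*u - 1) dv
Combining and collecting du, dv coefficients:
  coeff of du: -4*u^3 - 10*u^2*v - 4*u*v - 4*u - 2*v^2 - 6*v
  coeff of dv: -2*u^3 - 2*u^2 - 6*u*v - 6*u - 2*v - 2
F^* omega = (-4*u^3 - 10*u^2*v - 4*u*v - 4*u - 2*v^2 - 6*v) du + (-2*u^3 - 2*u^2 - 6*u*v - 6*u - 2*v - 2) dv.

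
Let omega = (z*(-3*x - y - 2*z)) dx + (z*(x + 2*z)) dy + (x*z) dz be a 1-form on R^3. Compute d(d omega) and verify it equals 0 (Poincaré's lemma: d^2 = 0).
d(d omega) = 0

Step 1: d omega = sum_{i<j} (∂f_j/∂x_i - ∂f_i/∂x_j) dx_i ∧ dx_j:
  coeff of dx ∧ dy: 2*z
  coeff of dx ∧ dz: 3*x + y + 5*z
  coeff of dy ∧ dz: -x - 4*z
Step 2: Apply d again to each 2-form coefficient. The only possible 3-form in R^3 is dx ∧ dy ∧ dz, with coefficient
  ∂(coeff of dy∧dz)/∂x - ∂(coeff of dx∧dz)/∂y + ∂(coeff of dx∧dy)/∂z
  = ∂/∂x (-x - 4*z) - ∂/∂y (3*x + y + 5*z) + ∂/∂z (2*z).
Each of these terms simplifies to sums of mixed partials that cancel in pairs. The result is 0 (by equality of mixed partials for smooth functions — Schwarz / Clairaut).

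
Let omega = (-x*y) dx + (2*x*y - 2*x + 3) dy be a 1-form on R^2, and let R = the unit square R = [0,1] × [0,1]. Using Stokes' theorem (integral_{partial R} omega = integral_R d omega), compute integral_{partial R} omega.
integral_(partial R) omega = -1/2

Stokes: integral_partial_R omega = integral_R d omega with d omega = (∂Q/∂x - ∂P/∂y) dx ∧ dy.
  ∂Q/∂x = 2*y - 2
  ∂P/∂y = -x
  integrand = ∂Q/∂x - ∂P/∂y = x + 2*y - 2.
Integrating over R: integral_0^1 integral_0^1 (x + 2*y - 2) dx dy = -1/2.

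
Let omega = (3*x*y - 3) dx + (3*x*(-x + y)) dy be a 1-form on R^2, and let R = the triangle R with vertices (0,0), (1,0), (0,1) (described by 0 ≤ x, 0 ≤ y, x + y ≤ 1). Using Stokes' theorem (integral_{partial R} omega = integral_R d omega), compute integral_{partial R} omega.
integral_(partial R) omega = -1

Stokes: integral_partial_R omega = integral_R d omega with d omega = (∂Q/∂x - ∂P/∂y) dx ∧ dy.
  ∂Q/∂x = -6*x + 3*y
  ∂P/∂y = 3*x
  integrand = ∂Q/∂x - ∂P/∂y = -9*x + 3*y.
Integrating over R: integral_0^1 integral_0^{1-x} (-9*x + 3*y) dy dx = -1.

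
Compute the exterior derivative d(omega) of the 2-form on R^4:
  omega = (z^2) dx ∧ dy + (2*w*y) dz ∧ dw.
d(omega) = (2*z) dx ∧ dy ∧ dz + (2*w) dy ∧ dz ∧ dw

For a 2-form omega = sum_{i<j} g_{ij} dx_i ∧ dx_j, the exterior derivative is
  d(omega) = sum_{i<j} d(g_{ij}) ∧ dx_i ∧ dx_j = sum_{i<j, k} (∂g_{ij}/∂x_k) dx_k ∧ dx_i ∧ dx_j.
Expand each term, using dx_k ∧ dx_i ∧ dx_j = sgn(permutation) dx_{(a)} ∧ dx_{(b)} ∧ dx_{(c)} with (a < b < c) sorted:
  d(z^2) includes (∂/∂z)(z^2) dz = (2*z) dz, which multiplied by dx ∧ dy gives (2*z) dx ∧ dy ∧ dz
  d(2*w*y) includes (∂/∂y)(2*w*y) dy = (2*w) dy, which multiplied by dz ∧ dw gives (2*w) dy ∧ dz ∧ dw
Collecting like 3-forms: d(omega) = (2*z) dx ∧ dy ∧ dz + (2*w) dy ∧ dz ∧ dw.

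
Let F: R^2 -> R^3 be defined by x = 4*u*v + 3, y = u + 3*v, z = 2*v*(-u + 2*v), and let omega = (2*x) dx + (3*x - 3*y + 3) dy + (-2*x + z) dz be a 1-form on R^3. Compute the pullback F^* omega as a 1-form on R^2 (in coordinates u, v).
F^* omega = (52*u*v^2 + 12*u*v - 3*u - 8*v^3 + 27*v + 12) du + (52*u^2*v - 88*u*v^2 + 36*u*v + 27*u + 32*v^3 - 75*v + 36) dv

Using F^*(f dg) = (f ∘ F) d(g ∘ F), substitute each coordinate x_i by F_i(u, v) in f_i, and replace dx_i by d F_i = (∂F_i/∂u) du + (∂F_i/∂v) dv.
  For the x component: f_1(F) = 8*u*v + 6; d F_1 = (4*v) du + (4*u) dv
  For the y component: f_2(F) = 12*u*v - 3*u - 9*v + 12; d F_2 = (1) du + (3) dv
  For the z component: f_3(F) = -10*u*v + 4*v^2 - 6; d F_3 = (-2*v) du + (-2*u + 8*v) dv
Combining and collecting du, dv coefficients:
  coeff of du: 52*u*v^2 + 12*u*v - 3*u - 8*v^3 + 27*v + 12
  coeff of dv: 52*u^2*v - 88*u*v^2 + 36*u*v + 27*u + 32*v^3 - 75*v + 36
F^* omega = (52*u*v^2 + 12*u*v - 3*u - 8*v^3 + 27*v + 12) du + (52*u^2*v - 88*u*v^2 + 36*u*v + 27*u + 32*v^3 - 75*v + 36) dv.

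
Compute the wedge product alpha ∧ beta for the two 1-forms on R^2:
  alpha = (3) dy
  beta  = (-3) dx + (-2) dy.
alpha ∧ beta = (9) dx ∧ dy

Distribute the wedge, using dx_i ∧ dx_j = -dx_j ∧ dx_i and dx_i ∧ dx_i = 0. For each pair (i, j) with i < j, the coefficient of dx_i ∧ dx_j in alpha ∧ beta is (alpha_i * beta_j - alpha_j * beta_i). Collecting: alpha ∧ beta = (9) dx ∧ dy.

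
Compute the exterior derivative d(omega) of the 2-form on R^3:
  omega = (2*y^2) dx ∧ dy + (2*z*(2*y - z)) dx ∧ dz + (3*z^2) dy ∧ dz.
d(omega) = (-4*z) dx ∧ dy ∧ dz

For a 2-form omega = sum_{i<j} g_{ij} dx_i ∧ dx_j, the exterior derivative is
  d(omega) = sum_{i<j} d(g_{ij}) ∧ dx_i ∧ dx_j = sum_{i<j, k} (∂g_{ij}/∂x_k) dx_k ∧ dx_i ∧ dx_j.
Expand each term, using dx_k ∧ dx_i ∧ dx_j = sgn(permutation) dx_{(a)} ∧ dx_{(b)} ∧ dx_{(c)} with (a < b < c) sorted:
  d(2*z*(2*y - z)) includes (∂/∂y)(2*z*(2*y - z)) dy = (4*z) dy, which multiplied by dx ∧ dz gives (-4*z) dx ∧ dy ∧ dz
Collecting like 3-forms: d(omega) = (-4*z) dx ∧ dy ∧ dz.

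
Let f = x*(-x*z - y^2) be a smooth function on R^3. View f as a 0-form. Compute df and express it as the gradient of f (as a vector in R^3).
df = (-2*x*z - y^2) dx + (-2*x*y) dy + (-x^2) dz; grad f = (-2*x*z - y^2, -2*x*y, -x^2)

For a 0-form f, d f = (∂f/∂x) dx + (∂f/∂y) dy + (∂f/∂z) dz. The components of the vector representation are exactly the entries of grad f in Cartesian coordinates:
  ∂f/∂x = -2*x*z - y^2
  ∂f/∂y = -2*x*y
  ∂f/∂z = -x^2.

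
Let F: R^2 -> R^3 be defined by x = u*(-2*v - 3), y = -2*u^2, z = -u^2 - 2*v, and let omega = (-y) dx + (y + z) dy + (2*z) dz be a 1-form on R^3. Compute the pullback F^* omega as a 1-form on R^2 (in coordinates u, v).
F^* omega = (2*u*(8*u^2 - 2*u*v - 3*u + 8*v)) du + (-4*u^3 + 4*u^2 + 8*v) dv

Using F^*(f dg) = (f ∘ F) d(g ∘ F), substitute each coordinate x_i by F_i(u, v) in f_i, and replace dx_i by d F_i = (∂F_i/∂u) du + (∂F_i/∂v) dv.
  For the x component: f_1(F) = 2*u^2; d F_1 = (-2*v - 3) du + (-2*u) dv
  For the y component: f_2(F) = -3*u^2 - 2*v; d F_2 = (-4*u) du + (0) dv
  For the z component: f_3(F) = -2*u^2 - 4*v; d F_3 = (-2*u) du + (-2) dv
Combining and collecting du, dv coefficients:
  coeff of du: 2*u*(8*u^2 - 2*u*v - 3*u + 8*v)
  coeff of dv: -4*u^3 + 4*u^2 + 8*v
F^* omega = (2*u*(8*u^2 - 2*u*v - 3*u + 8*v)) du + (-4*u^3 + 4*u^2 + 8*v) dv.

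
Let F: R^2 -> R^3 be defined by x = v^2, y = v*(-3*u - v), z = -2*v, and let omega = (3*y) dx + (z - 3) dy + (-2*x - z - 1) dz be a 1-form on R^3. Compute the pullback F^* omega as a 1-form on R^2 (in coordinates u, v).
F^* omega = (3*v*(2*v + 3)) du + (-18*u*v^2 + 6*u*v + 9*u - 6*v^3 + 8*v^2 + 2*v + 2) dv

Using F^*(f dg) = (f ∘ F) d(g ∘ F), substitute each coordinate x_i by F_i(u, v) in f_i, and replace dx_i by d F_i = (∂F_i/∂u) du + (∂F_i/∂v) dv.
  For the x component: f_1(F) = 3*v*(-3*u - v); d F_1 = (0) du + (2*v) dv
  For the y component: f_2(F) = -2*v - 3; d F_2 = (-3*v) du + (-3*u - 2*v) dv
  For the z component: f_3(F) = -2*v^2 + 2*v - 1; d F_3 = (0) du + (-2) dv
Combining and collecting du, dv coefficients:
  coeff of du: 3*v*(2*v + 3)
  coeff of dv: -18*u*v^2 + 6*u*v + 9*u - 6*v^3 + 8*v^2 + 2*v + 2
F^* omega = (3*v*(2*v + 3)) du + (-18*u*v^2 + 6*u*v + 9*u - 6*v^3 + 8*v^2 + 2*v + 2) dv.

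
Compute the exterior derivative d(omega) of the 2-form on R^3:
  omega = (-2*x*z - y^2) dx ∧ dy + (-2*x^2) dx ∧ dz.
d(omega) = (-2*x) dx ∧ dy ∧ dz

For a 2-form omega = sum_{i<j} g_{ij} dx_i ∧ dx_j, the exterior derivative is
  d(omega) = sum_{i<j} d(g_{ij}) ∧ dx_i ∧ dx_j = sum_{i<j, k} (∂g_{ij}/∂x_k) dx_k ∧ dx_i ∧ dx_j.
Expand each term, using dx_k ∧ dx_i ∧ dx_j = sgn(permutation) dx_{(a)} ∧ dx_{(b)} ∧ dx_{(c)} with (a < b < c) sorted:
  d(-2*x*z - y^2) includes (∂/∂z)(-2*x*z - y^2) dz = (-2*x) dz, which multiplied by dx ∧ dy gives (-2*x) dx ∧ dy ∧ dz
Collecting like 3-forms: d(omega) = (-2*x) dx ∧ dy ∧ dz.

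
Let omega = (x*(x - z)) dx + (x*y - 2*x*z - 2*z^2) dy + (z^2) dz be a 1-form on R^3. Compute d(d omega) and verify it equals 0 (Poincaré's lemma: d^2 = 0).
d(d omega) = 0

Step 1: d omega = sum_{i<j} (∂f_j/∂x_i - ∂f_i/∂x_j) dx_i ∧ dx_j:
  coeff of dx ∧ dy: y - 2*z
  coeff of dx ∧ dz: x
  coeff of dy ∧ dz: 2*x + 4*z
Step 2: Apply d again to each 2-form coefficient. The only possible 3-form in R^3 is dx ∧ dy ∧ dz, with coefficient
  ∂(coeff of dy∧dz)/∂x - ∂(coeff of dx∧dz)/∂y + ∂(coeff of dx∧dy)/∂z
  = ∂/∂x (2*x + 4*z) - ∂/∂y (x) + ∂/∂z (y - 2*z).
Each of these terms simplifies to sums of mixed partials that cancel in pairs. The result is 0 (by equality of mixed partials for smooth functions — Schwarz / Clairaut).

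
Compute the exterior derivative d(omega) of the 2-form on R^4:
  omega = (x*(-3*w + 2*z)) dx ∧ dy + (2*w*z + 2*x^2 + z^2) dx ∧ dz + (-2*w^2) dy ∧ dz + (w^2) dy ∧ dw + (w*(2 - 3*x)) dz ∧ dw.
d(omega) = (2*x) dx ∧ dy ∧ dz + (-3*x) dx ∧ dy ∧ dw + (-3*w + 2*z) dx ∧ dz ∧ dw + (-4*w) dy ∧ dz ∧ dw

For a 2-form omega = sum_{i<j} g_{ij} dx_i ∧ dx_j, the exterior derivative is
  d(omega) = sum_{i<j} d(g_{ij}) ∧ dx_i ∧ dx_j = sum_{i<j, k} (∂g_{ij}/∂x_k) dx_k ∧ dx_i ∧ dx_j.
Expand each term, using dx_k ∧ dx_i ∧ dx_j = sgn(permutation) dx_{(a)} ∧ dx_{(b)} ∧ dx_{(c)} with (a < b < c) sorted:
  d(x*(-3*w + 2*z)) includes (∂/∂z)(x*(-3*w + 2*z)) dz = (2*x) dz, which multiplied by dx ∧ dy gives (2*x) dx ∧ dy ∧ dz
  d(x*(-3*w + 2*z)) includes (∂/∂w)(x*(-3*w + 2*z)) dw = (-3*x) dw, which multiplied by dx ∧ dy gives (-3*x) dx ∧ dy ∧ dw
  d(2*w*z + 2*x^2 + z^2) includes (∂/∂w)(2*w*z + 2*x^2 + z^2) dw = (2*z) dw, which multiplied by dx ∧ dz gives (2*z) dx ∧ dz ∧ dw
  d(-2*w^2) includes (∂/∂w)(-2*w^2) dw = (-4*w) dw, which multiplied by dy ∧ dz gives (-4*w) dy ∧ dz ∧ dw
  d(w*(2 - 3*x)) includes (∂/∂x)(w*(2 - 3*x)) dx = (-3*w) dx, which multiplied by dz ∧ dw gives (-3*w) dx ∧ dz ∧ dw
Collecting like 3-forms: d(omega) = (2*x) dx ∧ dy ∧ dz + (-3*x) dx ∧ dy ∧ dw + (-3*w + 2*z) dx ∧ dz ∧ dw + (-4*w) dy ∧ dz ∧ dw.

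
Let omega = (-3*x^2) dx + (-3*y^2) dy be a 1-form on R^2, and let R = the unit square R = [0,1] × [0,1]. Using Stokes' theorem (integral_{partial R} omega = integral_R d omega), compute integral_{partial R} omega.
integral_(partial R) omega = 0

Stokes: integral_partial_R omega = integral_R d omega with d omega = (∂Q/∂x - ∂P/∂y) dx ∧ dy.
  ∂Q/∂x = 0
  ∂P/∂y = 0
  integrand = ∂Q/∂x - ∂P/∂y = 0.
Integrating over R: integral_0^1 integral_0^1 (0) dx dy = 0.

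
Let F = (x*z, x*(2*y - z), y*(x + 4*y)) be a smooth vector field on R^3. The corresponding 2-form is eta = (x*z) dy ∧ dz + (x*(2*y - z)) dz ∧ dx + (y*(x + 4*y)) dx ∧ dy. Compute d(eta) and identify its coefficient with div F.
d(eta) = (2*x + z) dx ∧ dy ∧ dz; div F = 2*x + z

For a 2-form in R^3 of the form above, applying d gives a 3-form with coefficient ∂P/∂x + ∂Q/∂y + ∂R/∂z:
  ∂P/∂x = z
  ∂Q/∂y = 2*x
  ∂R/∂z = 0
Sum = 2*x + z, which is exactly div F.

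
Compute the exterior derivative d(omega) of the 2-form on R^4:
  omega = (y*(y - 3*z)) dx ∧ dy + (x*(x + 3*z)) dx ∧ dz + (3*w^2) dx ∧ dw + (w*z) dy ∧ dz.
d(omega) = (-3*y) dx ∧ dy ∧ dz + (z) dy ∧ dz ∧ dw

For a 2-form omega = sum_{i<j} g_{ij} dx_i ∧ dx_j, the exterior derivative is
  d(omega) = sum_{i<j} d(g_{ij}) ∧ dx_i ∧ dx_j = sum_{i<j, k} (∂g_{ij}/∂x_k) dx_k ∧ dx_i ∧ dx_j.
Expand each term, using dx_k ∧ dx_i ∧ dx_j = sgn(permutation) dx_{(a)} ∧ dx_{(b)} ∧ dx_{(c)} with (a < b < c) sorted:
  d(y*(y - 3*z)) includes (∂/∂z)(y*(y - 3*z)) dz = (-3*y) dz, which multiplied by dx ∧ dy gives (-3*y) dx ∧ dy ∧ dz
  d(w*z) includes (∂/∂w)(w*z) dw = (z) dw, which multiplied by dy ∧ dz gives (z) dy ∧ dz ∧ dw
Collecting like 3-forms: d(omega) = (-3*y) dx ∧ dy ∧ dz + (z) dy ∧ dz ∧ dw.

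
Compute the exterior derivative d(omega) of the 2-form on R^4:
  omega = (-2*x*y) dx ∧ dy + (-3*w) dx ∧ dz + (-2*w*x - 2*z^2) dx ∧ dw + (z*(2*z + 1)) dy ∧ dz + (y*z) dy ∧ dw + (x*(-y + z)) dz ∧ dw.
d(omega) = (-y + 5*z - 3) dx ∧ dz ∧ dw + (-x - y) dy ∧ dz ∧ dw

For a 2-form omega = sum_{i<j} g_{ij} dx_i ∧ dx_j, the exterior derivative is
  d(omega) = sum_{i<j} d(g_{ij}) ∧ dx_i ∧ dx_j = sum_{i<j, k} (∂g_{ij}/∂x_k) dx_k ∧ dx_i ∧ dx_j.
Expand each term, using dx_k ∧ dx_i ∧ dx_j = sgn(permutation) dx_{(a)} ∧ dx_{(b)} ∧ dx_{(c)} with (a < b < c) sorted:
  d(-3*w) includes (∂/∂w)(-3*w) dw = (-3) dw, which multiplied by dx ∧ dz gives (-3) dx ∧ dz ∧ dw
  d(-2*w*x - 2*z^2) includes (∂/∂z)(-2*w*x - 2*z^2) dz = (-4*z) dz, which multiplied by dx ∧ dw gives (4*z) dx ∧ dz ∧ dw
  d(y*z) includes (∂/∂z)(y*z) dz = (y) dz, which multiplied by dy ∧ dw gives (-y) dy ∧ dz ∧ dw
  d(x*(-y + z)) includes (∂/∂x)(x*(-y + z)) dx = (-y + z) dx, which multiplied by dz ∧ dw gives (-y + z) dx ∧ dz ∧ dw
  d(x*(-y + z)) includes (∂/∂y)(x*(-y + z)) dy = (-x) dy, which multiplied by dz ∧ dw gives (-x) dy ∧ dz ∧ dw
Collecting like 3-forms: d(omega) = (-y + 5*z - 3) dx ∧ dz ∧ dw + (-x - y) dy ∧ dz ∧ dw.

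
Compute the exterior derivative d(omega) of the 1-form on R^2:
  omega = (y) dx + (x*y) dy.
d(omega) = (y - 1) dx ∧ dy

For a 1-form omega = sum_i f_i dx_i, the exterior derivative is
  d(omega) = sum_{i < j} (∂f_j/∂x_i - ∂f_i/∂x_j) dx_i ∧ dx_j.
  coefficient of dx ∧ dy: ∂f_2/∂x - ∂f_1/∂y = ∂(x*y)/∂x - ∂(y)/∂y = y - 1
Assembling: d(omega) = (y - 1) dx ∧ dy.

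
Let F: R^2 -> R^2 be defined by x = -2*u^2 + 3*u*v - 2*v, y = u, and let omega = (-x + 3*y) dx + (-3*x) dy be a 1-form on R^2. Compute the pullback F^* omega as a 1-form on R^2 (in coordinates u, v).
F^* omega = (-8*u^3 + 18*u^2*v - 6*u^2 - 9*u*v^2 - 8*u*v + 6*v^2 + 6*v) du + (6*u^3 - 9*u^2*v + 5*u^2 + 12*u*v - 6*u - 4*v) dv

Using F^*(f dg) = (f ∘ F) d(g ∘ F), substitute each coordinate x_i by F_i(u, v) in f_i, and replace dx_i by d F_i = (∂F_i/∂u) du + (∂F_i/∂v) dv.
  For the x component: f_1(F) = 2*u^2 - 3*u*v + 3*u + 2*v; d F_1 = (-4*u + 3*v) du + (3*u - 2) dv
  For the y component: f_2(F) = 6*u^2 - 9*u*v + 6*v; d F_2 = (1) du + (0) dv
Combining and collecting du, dv coefficients:
  coeff of du: -8*u^3 + 18*u^2*v - 6*u^2 - 9*u*v^2 - 8*u*v + 6*v^2 + 6*v
  coeff of dv: 6*u^3 - 9*u^2*v + 5*u^2 + 12*u*v - 6*u - 4*v
F^* omega = (-8*u^3 + 18*u^2*v - 6*u^2 - 9*u*v^2 - 8*u*v + 6*v^2 + 6*v) du + (6*u^3 - 9*u^2*v + 5*u^2 + 12*u*v - 6*u - 4*v) dv.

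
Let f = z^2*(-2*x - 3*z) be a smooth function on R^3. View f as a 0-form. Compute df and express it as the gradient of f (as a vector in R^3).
df = (-2*z^2) dx + (0) dy + (z*(-4*x - 9*z)) dz; grad f = (-2*z^2, 0, z*(-4*x - 9*z))

For a 0-form f, d f = (∂f/∂x) dx + (∂f/∂y) dy + (∂f/∂z) dz. The components of the vector representation are exactly the entries of grad f in Cartesian coordinates:
  ∂f/∂x = -2*z^2
  ∂f/∂y = 0
  ∂f/∂z = z*(-4*x - 9*z).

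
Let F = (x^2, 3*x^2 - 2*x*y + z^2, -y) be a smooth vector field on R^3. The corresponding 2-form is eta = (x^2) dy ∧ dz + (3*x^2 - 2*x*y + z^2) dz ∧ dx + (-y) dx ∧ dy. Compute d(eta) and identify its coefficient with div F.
d(eta) = (0) dx ∧ dy ∧ dz; div F = 0

For a 2-form in R^3 of the form above, applying d gives a 3-form with coefficient ∂P/∂x + ∂Q/∂y + ∂R/∂z:
  ∂P/∂x = 2*x
  ∂Q/∂y = -2*x
  ∂R/∂z = 0
Sum = 0, which is exactly div F.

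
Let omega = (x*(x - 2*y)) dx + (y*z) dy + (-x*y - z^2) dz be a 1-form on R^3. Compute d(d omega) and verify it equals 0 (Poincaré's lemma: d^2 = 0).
d(d omega) = 0

Step 1: d omega = sum_{i<j} (∂f_j/∂x_i - ∂f_i/∂x_j) dx_i ∧ dx_j:
  coeff of dx ∧ dy: 2*x
  coeff of dx ∧ dz: -y
  coeff of dy ∧ dz: -x - y
Step 2: Apply d again to each 2-form coefficient. The only possible 3-form in R^3 is dx ∧ dy ∧ dz, with coefficient
  ∂(coeff of dy∧dz)/∂x - ∂(coeff of dx∧dz)/∂y + ∂(coeff of dx∧dy)/∂z
  = ∂/∂x (-x - y) - ∂/∂y (-y) + ∂/∂z (2*x).
Each of these terms simplifies to sums of mixed partials that cancel in pairs. The result is 0 (by equality of mixed partials for smooth functions — Schwarz / Clairaut).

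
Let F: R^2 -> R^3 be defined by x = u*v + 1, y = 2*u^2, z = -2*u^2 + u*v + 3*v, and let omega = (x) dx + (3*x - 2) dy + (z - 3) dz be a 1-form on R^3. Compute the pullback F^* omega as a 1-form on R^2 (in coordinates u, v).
F^* omega = (8*u^3 + 6*u^2*v + 2*u*v^2 - 12*u*v + 16*u + 3*v^2 - 2*v) du + (-2*u^3 + 2*u^2*v - 6*u^2 + 6*u*v - 2*u + 9*v - 9) dv

Using F^*(f dg) = (f ∘ F) d(g ∘ F), substitute each coordinate x_i by F_i(u, v) in f_i, and replace dx_i by d F_i = (∂F_i/∂u) du + (∂F_i/∂v) dv.
  For the x component: f_1(F) = u*v + 1; d F_1 = (v) du + (u) dv
  For the y component: f_2(F) = 3*u*v + 1; d F_2 = (4*u) du + (0) dv
  For the z component: f_3(F) = -2*u^2 + u*v + 3*v - 3; d F_3 = (-4*u + v) du + (u + 3) dv
Combining and collecting du, dv coefficients:
  coeff of du: 8*u^3 + 6*u^2*v + 2*u*v^2 - 12*u*v + 16*u + 3*v^2 - 2*v
  coeff of dv: -2*u^3 + 2*u^2*v - 6*u^2 + 6*u*v - 2*u + 9*v - 9
F^* omega = (8*u^3 + 6*u^2*v + 2*u*v^2 - 12*u*v + 16*u + 3*v^2 - 2*v) du + (-2*u^3 + 2*u^2*v - 6*u^2 + 6*u*v - 2*u + 9*v - 9) dv.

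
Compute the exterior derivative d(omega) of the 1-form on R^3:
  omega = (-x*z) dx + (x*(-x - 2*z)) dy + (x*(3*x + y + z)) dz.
d(omega) = (-2*x - 2*z) dx ∧ dy + (7*x + y + z) dx ∧ dz + (3*x) dy ∧ dz

For a 1-form omega = sum_i f_i dx_i, the exterior derivative is
  d(omega) = sum_{i < j} (∂f_j/∂x_i - ∂f_i/∂x_j) dx_i ∧ dx_j.
  coefficient of dx ∧ dy: ∂f_2/∂x - ∂f_1/∂y = ∂(x*(-x - 2*z))/∂x - ∂(-x*z)/∂y = -2*x - 2*z
  coefficient of dx ∧ dz: ∂f_3/∂x - ∂f_1/∂z = ∂(x*(3*x + y + z))/∂x - ∂(-x*z)/∂z = 7*x + y + z
  coefficient of dy ∧ dz: ∂f_3/∂y - ∂f_2/∂z = ∂(x*(3*x + y + z))/∂y - ∂(x*(-x - 2*z))/∂z = 3*x
Assembling: d(omega) = (-2*x - 2*z) dx ∧ dy + (7*x + y + z) dx ∧ dz + (3*x) dy ∧ dz.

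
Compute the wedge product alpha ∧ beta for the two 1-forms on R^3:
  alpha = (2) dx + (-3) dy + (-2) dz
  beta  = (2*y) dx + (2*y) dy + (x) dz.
alpha ∧ beta = (10*y) dx ∧ dy + (2*x + 4*y) dx ∧ dz + (-3*x + 4*y) dy ∧ dz

Distribute the wedge, using dx_i ∧ dx_j = -dx_j ∧ dx_i and dx_i ∧ dx_i = 0. For each pair (i, j) with i < j, the coefficient of dx_i ∧ dx_j in alpha ∧ beta is (alpha_i * beta_j - alpha_j * beta_i). Collecting: alpha ∧ beta = (10*y) dx ∧ dy + (2*x + 4*y) dx ∧ dz + (-3*x + 4*y) dy ∧ dz.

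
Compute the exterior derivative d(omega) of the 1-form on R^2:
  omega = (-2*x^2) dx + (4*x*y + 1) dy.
d(omega) = (4*y) dx ∧ dy

For a 1-form omega = sum_i f_i dx_i, the exterior derivative is
  d(omega) = sum_{i < j} (∂f_j/∂x_i - ∂f_i/∂x_j) dx_i ∧ dx_j.
  coefficient of dx ∧ dy: ∂f_2/∂x - ∂f_1/∂y = ∂(4*x*y + 1)/∂x - ∂(-2*x^2)/∂y = 4*y
Assembling: d(omega) = (4*y) dx ∧ dy.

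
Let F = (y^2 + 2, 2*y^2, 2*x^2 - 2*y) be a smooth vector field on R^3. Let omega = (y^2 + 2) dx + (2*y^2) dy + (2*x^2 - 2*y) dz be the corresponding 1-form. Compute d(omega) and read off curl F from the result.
d(omega) = (-2) dy ∧ dz + (-4*x) dz ∧ dx + (-2*y) dx ∧ dy; curl F = (-2, -4*x, -2*y)

d omega = sum_{i<j} (∂f_j/∂x_i - ∂f_i/∂x_j) dx_i ∧ dx_j. Under the identification (dy ∧ dz, dz ∧ dx, dx ∧ dy) ↔ (e_x, e_y, e_z), the coefficients are exactly the components of curl F. Compute:
  ∂R/∂y - ∂Q/∂z = (-2) - (0) = -2
  ∂P/∂z - ∂R/∂x = (0) - (4*x) = -4*x
  ∂Q/∂x - ∂P/∂y = (0) - (2*y) = -2*y.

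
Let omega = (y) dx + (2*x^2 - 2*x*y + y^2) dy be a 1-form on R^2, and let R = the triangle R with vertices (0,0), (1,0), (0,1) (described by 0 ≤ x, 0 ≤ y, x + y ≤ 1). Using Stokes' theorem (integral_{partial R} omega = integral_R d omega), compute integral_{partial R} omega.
integral_(partial R) omega = -1/6

Stokes: integral_partial_R omega = integral_R d omega with d omega = (∂Q/∂x - ∂P/∂y) dx ∧ dy.
  ∂Q/∂x = 4*x - 2*y
  ∂P/∂y = 1
  integrand = ∂Q/∂x - ∂P/∂y = 4*x - 2*y - 1.
Integrating over R: integral_0^1 integral_0^{1-x} (4*x - 2*y - 1) dy dx = -1/6.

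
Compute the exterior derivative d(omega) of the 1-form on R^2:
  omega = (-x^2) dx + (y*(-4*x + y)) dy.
d(omega) = (-4*y) dx ∧ dy

For a 1-form omega = sum_i f_i dx_i, the exterior derivative is
  d(omega) = sum_{i < j} (∂f_j/∂x_i - ∂f_i/∂x_j) dx_i ∧ dx_j.
  coefficient of dx ∧ dy: ∂f_2/∂x - ∂f_1/∂y = ∂(y*(-4*x + y))/∂x - ∂(-x^2)/∂y = -4*y
Assembling: d(omega) = (-4*y) dx ∧ dy.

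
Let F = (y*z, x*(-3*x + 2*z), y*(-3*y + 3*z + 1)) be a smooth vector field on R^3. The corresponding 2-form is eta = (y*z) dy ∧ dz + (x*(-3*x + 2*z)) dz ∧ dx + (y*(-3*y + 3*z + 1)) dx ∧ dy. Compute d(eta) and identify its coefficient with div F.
d(eta) = (3*y) dx ∧ dy ∧ dz; div F = 3*y

For a 2-form in R^3 of the form above, applying d gives a 3-form with coefficient ∂P/∂x + ∂Q/∂y + ∂R/∂z:
  ∂P/∂x = 0
  ∂Q/∂y = 0
  ∂R/∂z = 3*y
Sum = 3*y, which is exactly div F.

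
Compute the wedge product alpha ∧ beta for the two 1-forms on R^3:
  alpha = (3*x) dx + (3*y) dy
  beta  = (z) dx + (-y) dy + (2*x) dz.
alpha ∧ beta = (-3*y*(x + z)) dx ∧ dy + (6*x^2) dx ∧ dz + (6*x*y) dy ∧ dz

Distribute the wedge, using dx_i ∧ dx_j = -dx_j ∧ dx_i and dx_i ∧ dx_i = 0. For each pair (i, j) with i < j, the coefficient of dx_i ∧ dx_j in alpha ∧ beta is (alpha_i * beta_j - alpha_j * beta_i). Collecting: alpha ∧ beta = (-3*y*(x + z)) dx ∧ dy + (6*x^2) dx ∧ dz + (6*x*y) dy ∧ dz.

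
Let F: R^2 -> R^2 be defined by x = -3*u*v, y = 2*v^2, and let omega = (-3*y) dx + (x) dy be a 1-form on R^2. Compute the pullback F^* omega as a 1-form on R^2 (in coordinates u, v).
F^* omega = (18*v^3) du + (6*u*v^2) dv

Using F^*(f dg) = (f ∘ F) d(g ∘ F), substitute each coordinate x_i by F_i(u, v) in f_i, and replace dx_i by d F_i = (∂F_i/∂u) du + (∂F_i/∂v) dv.
  For the x component: f_1(F) = -6*v^2; d F_1 = (-3*v) du + (-3*u) dv
  For the y component: f_2(F) = -3*u*v; d F_2 = (0) du + (4*v) dv
Combining and collecting du, dv coefficients:
  coeff of du: 18*v^3
  coeff of dv: 6*u*v^2
F^* omega = (18*v^3) du + (6*u*v^2) dv.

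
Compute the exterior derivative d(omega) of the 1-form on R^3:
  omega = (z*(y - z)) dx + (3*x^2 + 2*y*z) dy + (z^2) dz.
d(omega) = (6*x - z) dx ∧ dy + (-y + 2*z) dx ∧ dz + (-2*y) dy ∧ dz

For a 1-form omega = sum_i f_i dx_i, the exterior derivative is
  d(omega) = sum_{i < j} (∂f_j/∂x_i - ∂f_i/∂x_j) dx_i ∧ dx_j.
  coefficient of dx ∧ dy: ∂f_2/∂x - ∂f_1/∂y = ∂(3*x^2 + 2*y*z)/∂x - ∂(z*(y - z))/∂y = 6*x - z
  coefficient of dx ∧ dz: ∂f_3/∂x - ∂f_1/∂z = ∂(z^2)/∂x - ∂(z*(y - z))/∂z = -y + 2*z
  coefficient of dy ∧ dz: ∂f_3/∂y - ∂f_2/∂z = ∂(z^2)/∂y - ∂(3*x^2 + 2*y*z)/∂z = -2*y
Assembling: d(omega) = (6*x - z) dx ∧ dy + (-y + 2*z) dx ∧ dz + (-2*y) dy ∧ dz.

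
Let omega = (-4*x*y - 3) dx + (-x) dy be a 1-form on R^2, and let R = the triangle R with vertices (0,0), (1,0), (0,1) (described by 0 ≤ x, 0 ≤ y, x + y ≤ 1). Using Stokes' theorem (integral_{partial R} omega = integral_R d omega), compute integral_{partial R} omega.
integral_(partial R) omega = 1/6

Stokes: integral_partial_R omega = integral_R d omega with d omega = (∂Q/∂x - ∂P/∂y) dx ∧ dy.
  ∂Q/∂x = -1
  ∂P/∂y = -4*x
  integrand = ∂Q/∂x - ∂P/∂y = 4*x - 1.
Integrating over R: integral_0^1 integral_0^{1-x} (4*x - 1) dy dx = 1/6.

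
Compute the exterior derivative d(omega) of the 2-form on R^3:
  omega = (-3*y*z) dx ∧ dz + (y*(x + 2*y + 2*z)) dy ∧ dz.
d(omega) = (y + 3*z) dx ∧ dy ∧ dz

For a 2-form omega = sum_{i<j} g_{ij} dx_i ∧ dx_j, the exterior derivative is
  d(omega) = sum_{i<j} d(g_{ij}) ∧ dx_i ∧ dx_j = sum_{i<j, k} (∂g_{ij}/∂x_k) dx_k ∧ dx_i ∧ dx_j.
Expand each term, using dx_k ∧ dx_i ∧ dx_j = sgn(permutation) dx_{(a)} ∧ dx_{(b)} ∧ dx_{(c)} with (a < b < c) sorted:
  d(-3*y*z) includes (∂/∂y)(-3*y*z) dy = (-3*z) dy, which multiplied by dx ∧ dz gives (3*z) dx ∧ dy ∧ dz
  d(y*(x + 2*y + 2*z)) includes (∂/∂x)(y*(x + 2*y + 2*z)) dx = (y) dx, which multiplied by dy ∧ dz gives (y) dx ∧ dy ∧ dz
Collecting like 3-forms: d(omega) = (y + 3*z) dx ∧ dy ∧ dz.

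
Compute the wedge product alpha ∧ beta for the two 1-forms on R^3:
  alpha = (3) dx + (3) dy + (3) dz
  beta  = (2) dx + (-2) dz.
alpha ∧ beta = (-12) dx ∧ dz + (-6) dx ∧ dy + (-6) dy ∧ dz

Distribute the wedge, using dx_i ∧ dx_j = -dx_j ∧ dx_i and dx_i ∧ dx_i = 0. For each pair (i, j) with i < j, the coefficient of dx_i ∧ dx_j in alpha ∧ beta is (alpha_i * beta_j - alpha_j * beta_i). Collecting: alpha ∧ beta = (-12) dx ∧ dz + (-6) dx ∧ dy + (-6) dy ∧ dz.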